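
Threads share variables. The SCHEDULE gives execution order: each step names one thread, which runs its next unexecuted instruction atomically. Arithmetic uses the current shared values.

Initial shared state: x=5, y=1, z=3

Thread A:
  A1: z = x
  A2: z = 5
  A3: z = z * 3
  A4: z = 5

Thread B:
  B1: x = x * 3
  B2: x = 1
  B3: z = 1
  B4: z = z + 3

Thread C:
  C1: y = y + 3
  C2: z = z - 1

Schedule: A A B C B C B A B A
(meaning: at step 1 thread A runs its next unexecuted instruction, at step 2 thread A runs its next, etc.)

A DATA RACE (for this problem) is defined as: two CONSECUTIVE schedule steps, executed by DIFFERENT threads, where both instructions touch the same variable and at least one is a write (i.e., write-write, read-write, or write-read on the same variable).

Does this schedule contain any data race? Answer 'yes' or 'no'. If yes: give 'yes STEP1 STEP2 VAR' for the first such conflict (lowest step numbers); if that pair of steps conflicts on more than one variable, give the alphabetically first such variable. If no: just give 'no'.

Answer: yes 6 7 z

Derivation:
Steps 1,2: same thread (A). No race.
Steps 2,3: A(r=-,w=z) vs B(r=x,w=x). No conflict.
Steps 3,4: B(r=x,w=x) vs C(r=y,w=y). No conflict.
Steps 4,5: C(r=y,w=y) vs B(r=-,w=x). No conflict.
Steps 5,6: B(r=-,w=x) vs C(r=z,w=z). No conflict.
Steps 6,7: C(z = z - 1) vs B(z = 1). RACE on z (W-W).
Steps 7,8: B(z = 1) vs A(z = z * 3). RACE on z (W-W).
Steps 8,9: A(z = z * 3) vs B(z = z + 3). RACE on z (W-W).
Steps 9,10: B(z = z + 3) vs A(z = 5). RACE on z (W-W).
First conflict at steps 6,7.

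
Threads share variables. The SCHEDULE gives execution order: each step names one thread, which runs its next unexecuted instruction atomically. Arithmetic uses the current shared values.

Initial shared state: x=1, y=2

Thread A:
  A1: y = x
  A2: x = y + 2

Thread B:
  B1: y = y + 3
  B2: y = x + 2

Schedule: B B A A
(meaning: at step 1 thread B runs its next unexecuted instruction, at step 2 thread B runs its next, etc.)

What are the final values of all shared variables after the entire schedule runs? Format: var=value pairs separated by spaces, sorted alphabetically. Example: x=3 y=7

Answer: x=3 y=1

Derivation:
Step 1: thread B executes B1 (y = y + 3). Shared: x=1 y=5. PCs: A@0 B@1
Step 2: thread B executes B2 (y = x + 2). Shared: x=1 y=3. PCs: A@0 B@2
Step 3: thread A executes A1 (y = x). Shared: x=1 y=1. PCs: A@1 B@2
Step 4: thread A executes A2 (x = y + 2). Shared: x=3 y=1. PCs: A@2 B@2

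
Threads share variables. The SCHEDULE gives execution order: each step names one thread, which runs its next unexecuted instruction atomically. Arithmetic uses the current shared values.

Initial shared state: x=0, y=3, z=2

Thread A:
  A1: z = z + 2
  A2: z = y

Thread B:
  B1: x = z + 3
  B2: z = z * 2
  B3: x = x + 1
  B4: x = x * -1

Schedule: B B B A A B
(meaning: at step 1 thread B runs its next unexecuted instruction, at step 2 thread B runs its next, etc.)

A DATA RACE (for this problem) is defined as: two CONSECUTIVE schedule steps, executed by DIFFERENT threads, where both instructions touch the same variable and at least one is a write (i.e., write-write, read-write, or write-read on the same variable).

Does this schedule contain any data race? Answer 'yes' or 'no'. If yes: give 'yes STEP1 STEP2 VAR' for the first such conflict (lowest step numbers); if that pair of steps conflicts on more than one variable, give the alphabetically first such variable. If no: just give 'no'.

Answer: no

Derivation:
Steps 1,2: same thread (B). No race.
Steps 2,3: same thread (B). No race.
Steps 3,4: B(r=x,w=x) vs A(r=z,w=z). No conflict.
Steps 4,5: same thread (A). No race.
Steps 5,6: A(r=y,w=z) vs B(r=x,w=x). No conflict.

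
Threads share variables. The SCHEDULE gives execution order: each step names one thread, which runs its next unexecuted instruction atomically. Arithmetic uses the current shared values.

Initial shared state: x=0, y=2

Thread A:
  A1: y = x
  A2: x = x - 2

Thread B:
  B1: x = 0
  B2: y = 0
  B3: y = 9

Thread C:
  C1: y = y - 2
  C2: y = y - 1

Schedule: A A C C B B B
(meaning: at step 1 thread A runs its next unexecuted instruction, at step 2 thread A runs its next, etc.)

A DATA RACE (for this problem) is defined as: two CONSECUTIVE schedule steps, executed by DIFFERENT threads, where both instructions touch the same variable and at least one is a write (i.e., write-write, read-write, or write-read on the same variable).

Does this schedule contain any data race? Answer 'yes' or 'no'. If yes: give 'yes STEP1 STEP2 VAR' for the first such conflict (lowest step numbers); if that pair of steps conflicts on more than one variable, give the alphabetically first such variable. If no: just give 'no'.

Steps 1,2: same thread (A). No race.
Steps 2,3: A(r=x,w=x) vs C(r=y,w=y). No conflict.
Steps 3,4: same thread (C). No race.
Steps 4,5: C(r=y,w=y) vs B(r=-,w=x). No conflict.
Steps 5,6: same thread (B). No race.
Steps 6,7: same thread (B). No race.

Answer: no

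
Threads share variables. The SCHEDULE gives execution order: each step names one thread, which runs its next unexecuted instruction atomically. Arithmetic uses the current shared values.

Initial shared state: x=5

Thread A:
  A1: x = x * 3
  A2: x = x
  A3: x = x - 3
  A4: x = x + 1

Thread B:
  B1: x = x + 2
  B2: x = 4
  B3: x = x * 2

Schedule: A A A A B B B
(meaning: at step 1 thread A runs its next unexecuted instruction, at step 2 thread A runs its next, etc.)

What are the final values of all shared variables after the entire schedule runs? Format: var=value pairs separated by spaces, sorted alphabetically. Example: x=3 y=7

Step 1: thread A executes A1 (x = x * 3). Shared: x=15. PCs: A@1 B@0
Step 2: thread A executes A2 (x = x). Shared: x=15. PCs: A@2 B@0
Step 3: thread A executes A3 (x = x - 3). Shared: x=12. PCs: A@3 B@0
Step 4: thread A executes A4 (x = x + 1). Shared: x=13. PCs: A@4 B@0
Step 5: thread B executes B1 (x = x + 2). Shared: x=15. PCs: A@4 B@1
Step 6: thread B executes B2 (x = 4). Shared: x=4. PCs: A@4 B@2
Step 7: thread B executes B3 (x = x * 2). Shared: x=8. PCs: A@4 B@3

Answer: x=8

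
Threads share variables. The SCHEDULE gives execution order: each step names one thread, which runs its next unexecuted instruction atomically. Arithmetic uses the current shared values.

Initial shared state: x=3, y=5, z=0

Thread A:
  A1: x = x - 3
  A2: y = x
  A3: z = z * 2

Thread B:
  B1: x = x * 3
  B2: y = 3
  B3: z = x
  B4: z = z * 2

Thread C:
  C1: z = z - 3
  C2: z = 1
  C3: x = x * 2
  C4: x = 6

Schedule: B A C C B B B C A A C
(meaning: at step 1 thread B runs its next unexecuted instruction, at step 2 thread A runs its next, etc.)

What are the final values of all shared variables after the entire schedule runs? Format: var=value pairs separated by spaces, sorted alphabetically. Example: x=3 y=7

Answer: x=6 y=12 z=24

Derivation:
Step 1: thread B executes B1 (x = x * 3). Shared: x=9 y=5 z=0. PCs: A@0 B@1 C@0
Step 2: thread A executes A1 (x = x - 3). Shared: x=6 y=5 z=0. PCs: A@1 B@1 C@0
Step 3: thread C executes C1 (z = z - 3). Shared: x=6 y=5 z=-3. PCs: A@1 B@1 C@1
Step 4: thread C executes C2 (z = 1). Shared: x=6 y=5 z=1. PCs: A@1 B@1 C@2
Step 5: thread B executes B2 (y = 3). Shared: x=6 y=3 z=1. PCs: A@1 B@2 C@2
Step 6: thread B executes B3 (z = x). Shared: x=6 y=3 z=6. PCs: A@1 B@3 C@2
Step 7: thread B executes B4 (z = z * 2). Shared: x=6 y=3 z=12. PCs: A@1 B@4 C@2
Step 8: thread C executes C3 (x = x * 2). Shared: x=12 y=3 z=12. PCs: A@1 B@4 C@3
Step 9: thread A executes A2 (y = x). Shared: x=12 y=12 z=12. PCs: A@2 B@4 C@3
Step 10: thread A executes A3 (z = z * 2). Shared: x=12 y=12 z=24. PCs: A@3 B@4 C@3
Step 11: thread C executes C4 (x = 6). Shared: x=6 y=12 z=24. PCs: A@3 B@4 C@4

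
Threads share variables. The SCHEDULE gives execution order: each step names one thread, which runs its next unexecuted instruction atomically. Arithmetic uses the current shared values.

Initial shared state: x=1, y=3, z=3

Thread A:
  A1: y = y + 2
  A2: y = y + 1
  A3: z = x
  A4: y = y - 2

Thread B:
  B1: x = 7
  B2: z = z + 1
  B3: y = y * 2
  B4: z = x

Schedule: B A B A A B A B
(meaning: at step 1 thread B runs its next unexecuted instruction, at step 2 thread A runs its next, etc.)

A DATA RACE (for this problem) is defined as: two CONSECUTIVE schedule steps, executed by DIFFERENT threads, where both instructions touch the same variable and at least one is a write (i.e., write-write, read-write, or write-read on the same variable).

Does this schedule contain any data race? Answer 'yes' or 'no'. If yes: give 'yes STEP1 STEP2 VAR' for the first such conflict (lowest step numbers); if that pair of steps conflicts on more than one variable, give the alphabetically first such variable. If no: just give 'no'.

Steps 1,2: B(r=-,w=x) vs A(r=y,w=y). No conflict.
Steps 2,3: A(r=y,w=y) vs B(r=z,w=z). No conflict.
Steps 3,4: B(r=z,w=z) vs A(r=y,w=y). No conflict.
Steps 4,5: same thread (A). No race.
Steps 5,6: A(r=x,w=z) vs B(r=y,w=y). No conflict.
Steps 6,7: B(y = y * 2) vs A(y = y - 2). RACE on y (W-W).
Steps 7,8: A(r=y,w=y) vs B(r=x,w=z). No conflict.
First conflict at steps 6,7.

Answer: yes 6 7 y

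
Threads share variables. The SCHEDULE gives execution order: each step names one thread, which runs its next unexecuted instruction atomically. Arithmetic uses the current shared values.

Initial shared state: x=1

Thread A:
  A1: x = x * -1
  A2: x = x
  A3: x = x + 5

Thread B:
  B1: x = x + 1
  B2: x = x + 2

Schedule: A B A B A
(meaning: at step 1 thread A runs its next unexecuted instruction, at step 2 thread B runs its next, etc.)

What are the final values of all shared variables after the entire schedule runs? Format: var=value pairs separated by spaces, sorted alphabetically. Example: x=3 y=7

Step 1: thread A executes A1 (x = x * -1). Shared: x=-1. PCs: A@1 B@0
Step 2: thread B executes B1 (x = x + 1). Shared: x=0. PCs: A@1 B@1
Step 3: thread A executes A2 (x = x). Shared: x=0. PCs: A@2 B@1
Step 4: thread B executes B2 (x = x + 2). Shared: x=2. PCs: A@2 B@2
Step 5: thread A executes A3 (x = x + 5). Shared: x=7. PCs: A@3 B@2

Answer: x=7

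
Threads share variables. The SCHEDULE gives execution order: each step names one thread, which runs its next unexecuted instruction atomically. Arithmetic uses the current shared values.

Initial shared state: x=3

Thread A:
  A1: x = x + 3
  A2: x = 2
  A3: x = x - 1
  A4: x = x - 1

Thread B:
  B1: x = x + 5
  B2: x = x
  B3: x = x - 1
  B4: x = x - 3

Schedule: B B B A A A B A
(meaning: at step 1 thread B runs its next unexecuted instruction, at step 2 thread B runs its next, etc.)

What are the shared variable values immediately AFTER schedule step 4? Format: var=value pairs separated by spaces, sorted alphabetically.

Answer: x=10

Derivation:
Step 1: thread B executes B1 (x = x + 5). Shared: x=8. PCs: A@0 B@1
Step 2: thread B executes B2 (x = x). Shared: x=8. PCs: A@0 B@2
Step 3: thread B executes B3 (x = x - 1). Shared: x=7. PCs: A@0 B@3
Step 4: thread A executes A1 (x = x + 3). Shared: x=10. PCs: A@1 B@3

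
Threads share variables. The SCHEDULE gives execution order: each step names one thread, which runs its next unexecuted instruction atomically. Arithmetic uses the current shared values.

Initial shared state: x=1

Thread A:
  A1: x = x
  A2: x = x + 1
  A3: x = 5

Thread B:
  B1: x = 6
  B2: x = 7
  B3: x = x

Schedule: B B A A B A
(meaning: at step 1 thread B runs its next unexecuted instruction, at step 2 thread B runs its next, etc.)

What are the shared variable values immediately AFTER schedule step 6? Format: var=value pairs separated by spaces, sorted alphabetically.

Step 1: thread B executes B1 (x = 6). Shared: x=6. PCs: A@0 B@1
Step 2: thread B executes B2 (x = 7). Shared: x=7. PCs: A@0 B@2
Step 3: thread A executes A1 (x = x). Shared: x=7. PCs: A@1 B@2
Step 4: thread A executes A2 (x = x + 1). Shared: x=8. PCs: A@2 B@2
Step 5: thread B executes B3 (x = x). Shared: x=8. PCs: A@2 B@3
Step 6: thread A executes A3 (x = 5). Shared: x=5. PCs: A@3 B@3

Answer: x=5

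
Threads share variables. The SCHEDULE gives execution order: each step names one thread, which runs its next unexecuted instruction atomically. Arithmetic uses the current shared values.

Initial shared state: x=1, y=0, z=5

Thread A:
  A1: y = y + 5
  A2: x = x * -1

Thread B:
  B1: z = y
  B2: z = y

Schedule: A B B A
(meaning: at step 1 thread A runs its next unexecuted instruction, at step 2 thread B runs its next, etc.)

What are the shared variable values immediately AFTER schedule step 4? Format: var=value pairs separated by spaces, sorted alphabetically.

Answer: x=-1 y=5 z=5

Derivation:
Step 1: thread A executes A1 (y = y + 5). Shared: x=1 y=5 z=5. PCs: A@1 B@0
Step 2: thread B executes B1 (z = y). Shared: x=1 y=5 z=5. PCs: A@1 B@1
Step 3: thread B executes B2 (z = y). Shared: x=1 y=5 z=5. PCs: A@1 B@2
Step 4: thread A executes A2 (x = x * -1). Shared: x=-1 y=5 z=5. PCs: A@2 B@2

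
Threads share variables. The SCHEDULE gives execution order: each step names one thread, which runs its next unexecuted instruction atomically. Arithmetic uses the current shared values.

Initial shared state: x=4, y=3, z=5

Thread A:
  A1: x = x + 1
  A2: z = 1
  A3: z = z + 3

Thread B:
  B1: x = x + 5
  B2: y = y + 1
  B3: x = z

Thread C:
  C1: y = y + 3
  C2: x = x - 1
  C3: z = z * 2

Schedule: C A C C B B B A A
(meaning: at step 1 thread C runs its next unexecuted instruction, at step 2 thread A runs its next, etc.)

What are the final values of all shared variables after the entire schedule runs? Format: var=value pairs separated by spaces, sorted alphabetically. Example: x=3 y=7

Answer: x=10 y=7 z=4

Derivation:
Step 1: thread C executes C1 (y = y + 3). Shared: x=4 y=6 z=5. PCs: A@0 B@0 C@1
Step 2: thread A executes A1 (x = x + 1). Shared: x=5 y=6 z=5. PCs: A@1 B@0 C@1
Step 3: thread C executes C2 (x = x - 1). Shared: x=4 y=6 z=5. PCs: A@1 B@0 C@2
Step 4: thread C executes C3 (z = z * 2). Shared: x=4 y=6 z=10. PCs: A@1 B@0 C@3
Step 5: thread B executes B1 (x = x + 5). Shared: x=9 y=6 z=10. PCs: A@1 B@1 C@3
Step 6: thread B executes B2 (y = y + 1). Shared: x=9 y=7 z=10. PCs: A@1 B@2 C@3
Step 7: thread B executes B3 (x = z). Shared: x=10 y=7 z=10. PCs: A@1 B@3 C@3
Step 8: thread A executes A2 (z = 1). Shared: x=10 y=7 z=1. PCs: A@2 B@3 C@3
Step 9: thread A executes A3 (z = z + 3). Shared: x=10 y=7 z=4. PCs: A@3 B@3 C@3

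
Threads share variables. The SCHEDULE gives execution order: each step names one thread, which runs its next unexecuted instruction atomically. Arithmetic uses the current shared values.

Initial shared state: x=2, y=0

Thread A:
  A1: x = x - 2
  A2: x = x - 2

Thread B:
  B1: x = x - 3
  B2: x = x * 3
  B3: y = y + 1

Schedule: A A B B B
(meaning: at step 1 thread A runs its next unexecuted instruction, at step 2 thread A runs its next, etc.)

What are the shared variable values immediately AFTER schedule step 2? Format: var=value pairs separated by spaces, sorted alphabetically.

Answer: x=-2 y=0

Derivation:
Step 1: thread A executes A1 (x = x - 2). Shared: x=0 y=0. PCs: A@1 B@0
Step 2: thread A executes A2 (x = x - 2). Shared: x=-2 y=0. PCs: A@2 B@0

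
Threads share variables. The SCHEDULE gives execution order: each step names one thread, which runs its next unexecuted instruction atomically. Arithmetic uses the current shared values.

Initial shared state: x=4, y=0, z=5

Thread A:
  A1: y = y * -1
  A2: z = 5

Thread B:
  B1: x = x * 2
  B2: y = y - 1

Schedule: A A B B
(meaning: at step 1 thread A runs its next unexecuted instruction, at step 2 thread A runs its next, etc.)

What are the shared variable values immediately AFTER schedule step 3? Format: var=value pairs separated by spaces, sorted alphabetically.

Answer: x=8 y=0 z=5

Derivation:
Step 1: thread A executes A1 (y = y * -1). Shared: x=4 y=0 z=5. PCs: A@1 B@0
Step 2: thread A executes A2 (z = 5). Shared: x=4 y=0 z=5. PCs: A@2 B@0
Step 3: thread B executes B1 (x = x * 2). Shared: x=8 y=0 z=5. PCs: A@2 B@1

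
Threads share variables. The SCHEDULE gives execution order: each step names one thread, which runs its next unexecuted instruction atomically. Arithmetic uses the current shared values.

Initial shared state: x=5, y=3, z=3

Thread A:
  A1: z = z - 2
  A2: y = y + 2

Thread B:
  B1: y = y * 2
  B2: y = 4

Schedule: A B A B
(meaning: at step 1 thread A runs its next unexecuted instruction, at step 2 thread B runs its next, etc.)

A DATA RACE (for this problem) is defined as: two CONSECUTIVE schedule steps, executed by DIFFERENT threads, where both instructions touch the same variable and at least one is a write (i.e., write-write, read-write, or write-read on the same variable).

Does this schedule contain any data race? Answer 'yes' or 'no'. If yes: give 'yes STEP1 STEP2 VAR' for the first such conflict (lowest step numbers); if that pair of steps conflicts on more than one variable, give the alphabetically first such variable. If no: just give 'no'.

Answer: yes 2 3 y

Derivation:
Steps 1,2: A(r=z,w=z) vs B(r=y,w=y). No conflict.
Steps 2,3: B(y = y * 2) vs A(y = y + 2). RACE on y (W-W).
Steps 3,4: A(y = y + 2) vs B(y = 4). RACE on y (W-W).
First conflict at steps 2,3.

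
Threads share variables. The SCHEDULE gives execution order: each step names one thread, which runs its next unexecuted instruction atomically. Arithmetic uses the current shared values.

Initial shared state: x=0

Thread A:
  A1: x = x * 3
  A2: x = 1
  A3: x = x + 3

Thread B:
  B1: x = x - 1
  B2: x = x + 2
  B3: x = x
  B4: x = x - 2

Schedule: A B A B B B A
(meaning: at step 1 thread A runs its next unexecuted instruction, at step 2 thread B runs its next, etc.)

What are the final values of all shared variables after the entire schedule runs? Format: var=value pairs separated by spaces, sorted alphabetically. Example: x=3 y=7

Step 1: thread A executes A1 (x = x * 3). Shared: x=0. PCs: A@1 B@0
Step 2: thread B executes B1 (x = x - 1). Shared: x=-1. PCs: A@1 B@1
Step 3: thread A executes A2 (x = 1). Shared: x=1. PCs: A@2 B@1
Step 4: thread B executes B2 (x = x + 2). Shared: x=3. PCs: A@2 B@2
Step 5: thread B executes B3 (x = x). Shared: x=3. PCs: A@2 B@3
Step 6: thread B executes B4 (x = x - 2). Shared: x=1. PCs: A@2 B@4
Step 7: thread A executes A3 (x = x + 3). Shared: x=4. PCs: A@3 B@4

Answer: x=4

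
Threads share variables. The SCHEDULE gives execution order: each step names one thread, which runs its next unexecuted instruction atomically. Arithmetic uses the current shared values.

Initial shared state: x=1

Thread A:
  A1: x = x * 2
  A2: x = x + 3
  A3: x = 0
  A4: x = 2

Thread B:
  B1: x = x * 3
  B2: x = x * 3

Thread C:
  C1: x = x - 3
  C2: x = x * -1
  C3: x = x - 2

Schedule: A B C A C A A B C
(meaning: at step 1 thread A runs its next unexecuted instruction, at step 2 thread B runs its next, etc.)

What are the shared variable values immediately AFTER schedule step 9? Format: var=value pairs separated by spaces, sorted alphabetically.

Step 1: thread A executes A1 (x = x * 2). Shared: x=2. PCs: A@1 B@0 C@0
Step 2: thread B executes B1 (x = x * 3). Shared: x=6. PCs: A@1 B@1 C@0
Step 3: thread C executes C1 (x = x - 3). Shared: x=3. PCs: A@1 B@1 C@1
Step 4: thread A executes A2 (x = x + 3). Shared: x=6. PCs: A@2 B@1 C@1
Step 5: thread C executes C2 (x = x * -1). Shared: x=-6. PCs: A@2 B@1 C@2
Step 6: thread A executes A3 (x = 0). Shared: x=0. PCs: A@3 B@1 C@2
Step 7: thread A executes A4 (x = 2). Shared: x=2. PCs: A@4 B@1 C@2
Step 8: thread B executes B2 (x = x * 3). Shared: x=6. PCs: A@4 B@2 C@2
Step 9: thread C executes C3 (x = x - 2). Shared: x=4. PCs: A@4 B@2 C@3

Answer: x=4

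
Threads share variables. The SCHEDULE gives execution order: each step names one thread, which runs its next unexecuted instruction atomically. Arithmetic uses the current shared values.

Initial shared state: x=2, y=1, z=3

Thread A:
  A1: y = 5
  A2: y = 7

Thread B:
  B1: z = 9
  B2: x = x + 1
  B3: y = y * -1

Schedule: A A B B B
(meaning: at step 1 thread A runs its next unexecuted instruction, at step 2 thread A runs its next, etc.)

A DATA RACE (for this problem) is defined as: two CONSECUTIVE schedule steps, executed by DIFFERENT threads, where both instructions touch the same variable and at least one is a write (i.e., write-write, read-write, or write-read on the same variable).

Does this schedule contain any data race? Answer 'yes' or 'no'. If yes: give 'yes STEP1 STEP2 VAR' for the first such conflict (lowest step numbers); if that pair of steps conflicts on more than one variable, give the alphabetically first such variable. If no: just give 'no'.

Answer: no

Derivation:
Steps 1,2: same thread (A). No race.
Steps 2,3: A(r=-,w=y) vs B(r=-,w=z). No conflict.
Steps 3,4: same thread (B). No race.
Steps 4,5: same thread (B). No race.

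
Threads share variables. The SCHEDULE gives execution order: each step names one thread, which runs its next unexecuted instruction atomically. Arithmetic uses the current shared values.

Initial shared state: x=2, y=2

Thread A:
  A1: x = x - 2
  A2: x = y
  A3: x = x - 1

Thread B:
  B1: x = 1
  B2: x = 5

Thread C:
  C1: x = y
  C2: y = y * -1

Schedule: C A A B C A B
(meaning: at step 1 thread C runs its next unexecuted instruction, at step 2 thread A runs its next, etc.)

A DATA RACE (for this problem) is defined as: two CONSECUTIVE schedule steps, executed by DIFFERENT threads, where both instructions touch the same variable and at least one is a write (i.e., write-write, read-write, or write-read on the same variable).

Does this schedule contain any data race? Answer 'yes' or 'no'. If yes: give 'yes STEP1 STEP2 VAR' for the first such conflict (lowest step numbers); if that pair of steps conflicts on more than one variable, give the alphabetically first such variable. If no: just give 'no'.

Steps 1,2: C(x = y) vs A(x = x - 2). RACE on x (W-W).
Steps 2,3: same thread (A). No race.
Steps 3,4: A(x = y) vs B(x = 1). RACE on x (W-W).
Steps 4,5: B(r=-,w=x) vs C(r=y,w=y). No conflict.
Steps 5,6: C(r=y,w=y) vs A(r=x,w=x). No conflict.
Steps 6,7: A(x = x - 1) vs B(x = 5). RACE on x (W-W).
First conflict at steps 1,2.

Answer: yes 1 2 x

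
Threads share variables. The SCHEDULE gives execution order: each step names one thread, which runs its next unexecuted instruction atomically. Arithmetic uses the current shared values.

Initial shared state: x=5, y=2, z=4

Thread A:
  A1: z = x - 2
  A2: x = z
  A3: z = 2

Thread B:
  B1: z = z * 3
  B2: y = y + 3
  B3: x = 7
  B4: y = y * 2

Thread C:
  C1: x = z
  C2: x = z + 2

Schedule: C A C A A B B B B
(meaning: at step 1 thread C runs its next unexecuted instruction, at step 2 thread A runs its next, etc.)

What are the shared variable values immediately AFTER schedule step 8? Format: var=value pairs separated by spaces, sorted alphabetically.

Answer: x=7 y=5 z=6

Derivation:
Step 1: thread C executes C1 (x = z). Shared: x=4 y=2 z=4. PCs: A@0 B@0 C@1
Step 2: thread A executes A1 (z = x - 2). Shared: x=4 y=2 z=2. PCs: A@1 B@0 C@1
Step 3: thread C executes C2 (x = z + 2). Shared: x=4 y=2 z=2. PCs: A@1 B@0 C@2
Step 4: thread A executes A2 (x = z). Shared: x=2 y=2 z=2. PCs: A@2 B@0 C@2
Step 5: thread A executes A3 (z = 2). Shared: x=2 y=2 z=2. PCs: A@3 B@0 C@2
Step 6: thread B executes B1 (z = z * 3). Shared: x=2 y=2 z=6. PCs: A@3 B@1 C@2
Step 7: thread B executes B2 (y = y + 3). Shared: x=2 y=5 z=6. PCs: A@3 B@2 C@2
Step 8: thread B executes B3 (x = 7). Shared: x=7 y=5 z=6. PCs: A@3 B@3 C@2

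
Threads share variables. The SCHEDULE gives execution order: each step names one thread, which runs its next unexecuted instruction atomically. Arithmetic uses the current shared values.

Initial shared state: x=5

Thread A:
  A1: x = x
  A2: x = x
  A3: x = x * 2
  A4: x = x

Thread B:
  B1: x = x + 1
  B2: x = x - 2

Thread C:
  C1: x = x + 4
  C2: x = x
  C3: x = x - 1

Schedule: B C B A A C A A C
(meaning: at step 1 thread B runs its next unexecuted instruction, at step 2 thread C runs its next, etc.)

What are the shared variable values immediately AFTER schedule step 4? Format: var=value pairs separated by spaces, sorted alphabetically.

Answer: x=8

Derivation:
Step 1: thread B executes B1 (x = x + 1). Shared: x=6. PCs: A@0 B@1 C@0
Step 2: thread C executes C1 (x = x + 4). Shared: x=10. PCs: A@0 B@1 C@1
Step 3: thread B executes B2 (x = x - 2). Shared: x=8. PCs: A@0 B@2 C@1
Step 4: thread A executes A1 (x = x). Shared: x=8. PCs: A@1 B@2 C@1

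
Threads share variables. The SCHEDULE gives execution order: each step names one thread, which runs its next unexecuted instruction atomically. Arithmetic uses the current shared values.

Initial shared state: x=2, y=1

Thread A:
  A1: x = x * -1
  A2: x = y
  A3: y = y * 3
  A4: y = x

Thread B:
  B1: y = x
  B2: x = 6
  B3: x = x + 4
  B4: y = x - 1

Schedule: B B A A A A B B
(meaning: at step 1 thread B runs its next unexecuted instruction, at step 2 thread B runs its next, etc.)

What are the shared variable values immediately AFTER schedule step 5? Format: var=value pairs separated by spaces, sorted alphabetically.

Step 1: thread B executes B1 (y = x). Shared: x=2 y=2. PCs: A@0 B@1
Step 2: thread B executes B2 (x = 6). Shared: x=6 y=2. PCs: A@0 B@2
Step 3: thread A executes A1 (x = x * -1). Shared: x=-6 y=2. PCs: A@1 B@2
Step 4: thread A executes A2 (x = y). Shared: x=2 y=2. PCs: A@2 B@2
Step 5: thread A executes A3 (y = y * 3). Shared: x=2 y=6. PCs: A@3 B@2

Answer: x=2 y=6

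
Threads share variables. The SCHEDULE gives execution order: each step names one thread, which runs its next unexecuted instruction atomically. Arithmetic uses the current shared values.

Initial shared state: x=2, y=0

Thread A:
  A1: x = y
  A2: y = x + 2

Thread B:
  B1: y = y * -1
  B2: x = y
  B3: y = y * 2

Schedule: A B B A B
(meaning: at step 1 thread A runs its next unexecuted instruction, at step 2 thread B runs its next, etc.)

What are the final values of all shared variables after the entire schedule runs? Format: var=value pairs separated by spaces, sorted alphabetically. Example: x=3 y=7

Step 1: thread A executes A1 (x = y). Shared: x=0 y=0. PCs: A@1 B@0
Step 2: thread B executes B1 (y = y * -1). Shared: x=0 y=0. PCs: A@1 B@1
Step 3: thread B executes B2 (x = y). Shared: x=0 y=0. PCs: A@1 B@2
Step 4: thread A executes A2 (y = x + 2). Shared: x=0 y=2. PCs: A@2 B@2
Step 5: thread B executes B3 (y = y * 2). Shared: x=0 y=4. PCs: A@2 B@3

Answer: x=0 y=4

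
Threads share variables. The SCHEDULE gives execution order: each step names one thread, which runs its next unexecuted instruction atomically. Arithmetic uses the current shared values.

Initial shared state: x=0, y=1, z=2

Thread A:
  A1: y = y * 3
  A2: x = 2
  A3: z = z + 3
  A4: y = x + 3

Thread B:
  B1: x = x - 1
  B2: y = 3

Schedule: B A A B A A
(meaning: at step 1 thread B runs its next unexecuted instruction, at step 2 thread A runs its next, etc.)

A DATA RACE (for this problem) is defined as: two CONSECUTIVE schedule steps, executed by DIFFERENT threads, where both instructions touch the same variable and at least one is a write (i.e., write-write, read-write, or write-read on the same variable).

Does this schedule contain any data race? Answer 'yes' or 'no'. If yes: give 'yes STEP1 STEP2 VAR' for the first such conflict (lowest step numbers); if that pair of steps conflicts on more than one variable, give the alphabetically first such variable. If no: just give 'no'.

Answer: no

Derivation:
Steps 1,2: B(r=x,w=x) vs A(r=y,w=y). No conflict.
Steps 2,3: same thread (A). No race.
Steps 3,4: A(r=-,w=x) vs B(r=-,w=y). No conflict.
Steps 4,5: B(r=-,w=y) vs A(r=z,w=z). No conflict.
Steps 5,6: same thread (A). No race.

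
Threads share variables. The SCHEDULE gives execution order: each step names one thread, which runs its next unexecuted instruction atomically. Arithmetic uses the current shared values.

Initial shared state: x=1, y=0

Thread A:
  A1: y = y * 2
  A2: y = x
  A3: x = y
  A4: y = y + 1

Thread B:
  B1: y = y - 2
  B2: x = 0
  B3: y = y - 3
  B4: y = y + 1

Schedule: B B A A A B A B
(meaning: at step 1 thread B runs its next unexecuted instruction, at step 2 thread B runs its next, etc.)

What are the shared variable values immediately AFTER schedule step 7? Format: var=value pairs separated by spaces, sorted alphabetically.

Answer: x=0 y=-2

Derivation:
Step 1: thread B executes B1 (y = y - 2). Shared: x=1 y=-2. PCs: A@0 B@1
Step 2: thread B executes B2 (x = 0). Shared: x=0 y=-2. PCs: A@0 B@2
Step 3: thread A executes A1 (y = y * 2). Shared: x=0 y=-4. PCs: A@1 B@2
Step 4: thread A executes A2 (y = x). Shared: x=0 y=0. PCs: A@2 B@2
Step 5: thread A executes A3 (x = y). Shared: x=0 y=0. PCs: A@3 B@2
Step 6: thread B executes B3 (y = y - 3). Shared: x=0 y=-3. PCs: A@3 B@3
Step 7: thread A executes A4 (y = y + 1). Shared: x=0 y=-2. PCs: A@4 B@3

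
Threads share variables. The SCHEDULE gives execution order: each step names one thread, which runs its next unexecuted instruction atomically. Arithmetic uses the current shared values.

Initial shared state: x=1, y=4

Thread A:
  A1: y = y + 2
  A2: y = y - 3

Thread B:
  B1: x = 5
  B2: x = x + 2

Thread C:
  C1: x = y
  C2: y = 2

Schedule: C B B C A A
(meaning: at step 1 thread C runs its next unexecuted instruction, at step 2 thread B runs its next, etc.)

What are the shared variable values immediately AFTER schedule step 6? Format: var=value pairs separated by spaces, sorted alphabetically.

Answer: x=7 y=1

Derivation:
Step 1: thread C executes C1 (x = y). Shared: x=4 y=4. PCs: A@0 B@0 C@1
Step 2: thread B executes B1 (x = 5). Shared: x=5 y=4. PCs: A@0 B@1 C@1
Step 3: thread B executes B2 (x = x + 2). Shared: x=7 y=4. PCs: A@0 B@2 C@1
Step 4: thread C executes C2 (y = 2). Shared: x=7 y=2. PCs: A@0 B@2 C@2
Step 5: thread A executes A1 (y = y + 2). Shared: x=7 y=4. PCs: A@1 B@2 C@2
Step 6: thread A executes A2 (y = y - 3). Shared: x=7 y=1. PCs: A@2 B@2 C@2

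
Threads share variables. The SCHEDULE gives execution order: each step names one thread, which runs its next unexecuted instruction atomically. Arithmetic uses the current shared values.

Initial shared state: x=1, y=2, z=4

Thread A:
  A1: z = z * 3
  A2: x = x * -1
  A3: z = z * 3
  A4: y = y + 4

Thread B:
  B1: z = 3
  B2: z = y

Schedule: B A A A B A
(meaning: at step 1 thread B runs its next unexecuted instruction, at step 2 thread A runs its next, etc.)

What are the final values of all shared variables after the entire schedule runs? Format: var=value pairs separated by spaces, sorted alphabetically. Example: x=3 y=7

Answer: x=-1 y=6 z=2

Derivation:
Step 1: thread B executes B1 (z = 3). Shared: x=1 y=2 z=3. PCs: A@0 B@1
Step 2: thread A executes A1 (z = z * 3). Shared: x=1 y=2 z=9. PCs: A@1 B@1
Step 3: thread A executes A2 (x = x * -1). Shared: x=-1 y=2 z=9. PCs: A@2 B@1
Step 4: thread A executes A3 (z = z * 3). Shared: x=-1 y=2 z=27. PCs: A@3 B@1
Step 5: thread B executes B2 (z = y). Shared: x=-1 y=2 z=2. PCs: A@3 B@2
Step 6: thread A executes A4 (y = y + 4). Shared: x=-1 y=6 z=2. PCs: A@4 B@2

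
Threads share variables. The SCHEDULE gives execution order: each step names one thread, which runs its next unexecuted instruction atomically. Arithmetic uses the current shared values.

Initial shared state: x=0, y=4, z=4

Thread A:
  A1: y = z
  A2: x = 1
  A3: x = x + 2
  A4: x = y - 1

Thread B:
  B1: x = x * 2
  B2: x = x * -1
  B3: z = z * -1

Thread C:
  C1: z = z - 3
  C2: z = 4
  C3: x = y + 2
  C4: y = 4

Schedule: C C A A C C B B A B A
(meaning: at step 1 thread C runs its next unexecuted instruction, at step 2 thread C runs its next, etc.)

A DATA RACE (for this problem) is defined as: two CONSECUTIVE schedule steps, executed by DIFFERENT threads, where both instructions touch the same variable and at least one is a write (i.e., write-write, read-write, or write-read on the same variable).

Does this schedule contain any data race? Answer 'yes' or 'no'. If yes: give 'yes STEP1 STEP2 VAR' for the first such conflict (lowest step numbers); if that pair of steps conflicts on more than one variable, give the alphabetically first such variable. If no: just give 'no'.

Answer: yes 2 3 z

Derivation:
Steps 1,2: same thread (C). No race.
Steps 2,3: C(z = 4) vs A(y = z). RACE on z (W-R).
Steps 3,4: same thread (A). No race.
Steps 4,5: A(x = 1) vs C(x = y + 2). RACE on x (W-W).
Steps 5,6: same thread (C). No race.
Steps 6,7: C(r=-,w=y) vs B(r=x,w=x). No conflict.
Steps 7,8: same thread (B). No race.
Steps 8,9: B(x = x * -1) vs A(x = x + 2). RACE on x (W-W).
Steps 9,10: A(r=x,w=x) vs B(r=z,w=z). No conflict.
Steps 10,11: B(r=z,w=z) vs A(r=y,w=x). No conflict.
First conflict at steps 2,3.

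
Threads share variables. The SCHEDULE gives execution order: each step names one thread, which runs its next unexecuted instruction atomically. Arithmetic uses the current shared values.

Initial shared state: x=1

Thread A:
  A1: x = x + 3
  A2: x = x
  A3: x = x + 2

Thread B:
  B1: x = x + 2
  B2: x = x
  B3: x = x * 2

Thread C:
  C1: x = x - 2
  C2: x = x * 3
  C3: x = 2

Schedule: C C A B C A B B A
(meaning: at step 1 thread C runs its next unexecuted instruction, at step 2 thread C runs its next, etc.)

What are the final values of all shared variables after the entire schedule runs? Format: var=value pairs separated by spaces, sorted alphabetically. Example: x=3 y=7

Step 1: thread C executes C1 (x = x - 2). Shared: x=-1. PCs: A@0 B@0 C@1
Step 2: thread C executes C2 (x = x * 3). Shared: x=-3. PCs: A@0 B@0 C@2
Step 3: thread A executes A1 (x = x + 3). Shared: x=0. PCs: A@1 B@0 C@2
Step 4: thread B executes B1 (x = x + 2). Shared: x=2. PCs: A@1 B@1 C@2
Step 5: thread C executes C3 (x = 2). Shared: x=2. PCs: A@1 B@1 C@3
Step 6: thread A executes A2 (x = x). Shared: x=2. PCs: A@2 B@1 C@3
Step 7: thread B executes B2 (x = x). Shared: x=2. PCs: A@2 B@2 C@3
Step 8: thread B executes B3 (x = x * 2). Shared: x=4. PCs: A@2 B@3 C@3
Step 9: thread A executes A3 (x = x + 2). Shared: x=6. PCs: A@3 B@3 C@3

Answer: x=6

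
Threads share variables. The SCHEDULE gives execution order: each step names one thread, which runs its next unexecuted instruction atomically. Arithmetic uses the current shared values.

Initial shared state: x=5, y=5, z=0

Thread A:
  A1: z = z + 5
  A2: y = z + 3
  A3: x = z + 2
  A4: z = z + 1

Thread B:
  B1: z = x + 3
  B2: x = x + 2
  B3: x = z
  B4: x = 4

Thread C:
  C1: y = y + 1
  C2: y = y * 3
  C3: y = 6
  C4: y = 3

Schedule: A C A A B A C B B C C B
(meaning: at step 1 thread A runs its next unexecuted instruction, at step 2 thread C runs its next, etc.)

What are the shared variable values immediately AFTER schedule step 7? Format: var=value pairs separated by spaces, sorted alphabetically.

Answer: x=7 y=24 z=11

Derivation:
Step 1: thread A executes A1 (z = z + 5). Shared: x=5 y=5 z=5. PCs: A@1 B@0 C@0
Step 2: thread C executes C1 (y = y + 1). Shared: x=5 y=6 z=5. PCs: A@1 B@0 C@1
Step 3: thread A executes A2 (y = z + 3). Shared: x=5 y=8 z=5. PCs: A@2 B@0 C@1
Step 4: thread A executes A3 (x = z + 2). Shared: x=7 y=8 z=5. PCs: A@3 B@0 C@1
Step 5: thread B executes B1 (z = x + 3). Shared: x=7 y=8 z=10. PCs: A@3 B@1 C@1
Step 6: thread A executes A4 (z = z + 1). Shared: x=7 y=8 z=11. PCs: A@4 B@1 C@1
Step 7: thread C executes C2 (y = y * 3). Shared: x=7 y=24 z=11. PCs: A@4 B@1 C@2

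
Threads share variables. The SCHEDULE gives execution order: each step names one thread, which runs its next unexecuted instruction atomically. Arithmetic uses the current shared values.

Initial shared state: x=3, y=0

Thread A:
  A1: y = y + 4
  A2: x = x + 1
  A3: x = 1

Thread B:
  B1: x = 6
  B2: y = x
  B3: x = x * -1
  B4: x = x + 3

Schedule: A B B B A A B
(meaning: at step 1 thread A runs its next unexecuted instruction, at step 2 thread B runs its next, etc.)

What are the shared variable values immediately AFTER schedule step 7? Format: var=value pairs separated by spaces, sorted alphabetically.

Answer: x=4 y=6

Derivation:
Step 1: thread A executes A1 (y = y + 4). Shared: x=3 y=4. PCs: A@1 B@0
Step 2: thread B executes B1 (x = 6). Shared: x=6 y=4. PCs: A@1 B@1
Step 3: thread B executes B2 (y = x). Shared: x=6 y=6. PCs: A@1 B@2
Step 4: thread B executes B3 (x = x * -1). Shared: x=-6 y=6. PCs: A@1 B@3
Step 5: thread A executes A2 (x = x + 1). Shared: x=-5 y=6. PCs: A@2 B@3
Step 6: thread A executes A3 (x = 1). Shared: x=1 y=6. PCs: A@3 B@3
Step 7: thread B executes B4 (x = x + 3). Shared: x=4 y=6. PCs: A@3 B@4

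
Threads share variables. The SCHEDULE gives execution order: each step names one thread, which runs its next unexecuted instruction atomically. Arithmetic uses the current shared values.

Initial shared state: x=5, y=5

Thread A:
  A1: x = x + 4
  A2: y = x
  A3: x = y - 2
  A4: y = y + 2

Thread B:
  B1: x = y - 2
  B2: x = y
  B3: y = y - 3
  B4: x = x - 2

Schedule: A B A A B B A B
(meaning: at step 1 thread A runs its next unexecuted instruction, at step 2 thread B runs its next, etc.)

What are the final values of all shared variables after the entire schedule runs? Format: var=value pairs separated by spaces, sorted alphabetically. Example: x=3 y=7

Answer: x=1 y=2

Derivation:
Step 1: thread A executes A1 (x = x + 4). Shared: x=9 y=5. PCs: A@1 B@0
Step 2: thread B executes B1 (x = y - 2). Shared: x=3 y=5. PCs: A@1 B@1
Step 3: thread A executes A2 (y = x). Shared: x=3 y=3. PCs: A@2 B@1
Step 4: thread A executes A3 (x = y - 2). Shared: x=1 y=3. PCs: A@3 B@1
Step 5: thread B executes B2 (x = y). Shared: x=3 y=3. PCs: A@3 B@2
Step 6: thread B executes B3 (y = y - 3). Shared: x=3 y=0. PCs: A@3 B@3
Step 7: thread A executes A4 (y = y + 2). Shared: x=3 y=2. PCs: A@4 B@3
Step 8: thread B executes B4 (x = x - 2). Shared: x=1 y=2. PCs: A@4 B@4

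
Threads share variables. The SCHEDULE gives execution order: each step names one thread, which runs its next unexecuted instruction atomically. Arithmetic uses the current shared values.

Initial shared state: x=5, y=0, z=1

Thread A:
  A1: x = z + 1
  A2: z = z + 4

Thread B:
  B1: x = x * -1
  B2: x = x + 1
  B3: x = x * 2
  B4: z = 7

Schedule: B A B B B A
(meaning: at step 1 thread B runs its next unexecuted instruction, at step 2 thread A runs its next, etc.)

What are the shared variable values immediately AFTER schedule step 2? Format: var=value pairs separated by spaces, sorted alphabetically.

Answer: x=2 y=0 z=1

Derivation:
Step 1: thread B executes B1 (x = x * -1). Shared: x=-5 y=0 z=1. PCs: A@0 B@1
Step 2: thread A executes A1 (x = z + 1). Shared: x=2 y=0 z=1. PCs: A@1 B@1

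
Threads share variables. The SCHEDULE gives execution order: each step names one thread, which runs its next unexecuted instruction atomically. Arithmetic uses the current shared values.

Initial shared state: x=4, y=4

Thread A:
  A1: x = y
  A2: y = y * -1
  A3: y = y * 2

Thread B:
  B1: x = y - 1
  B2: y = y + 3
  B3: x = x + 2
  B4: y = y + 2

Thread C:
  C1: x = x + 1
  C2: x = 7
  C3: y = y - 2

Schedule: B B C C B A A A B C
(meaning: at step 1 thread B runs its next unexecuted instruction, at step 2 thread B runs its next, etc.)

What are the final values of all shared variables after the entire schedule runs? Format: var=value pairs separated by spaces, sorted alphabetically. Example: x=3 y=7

Answer: x=7 y=-14

Derivation:
Step 1: thread B executes B1 (x = y - 1). Shared: x=3 y=4. PCs: A@0 B@1 C@0
Step 2: thread B executes B2 (y = y + 3). Shared: x=3 y=7. PCs: A@0 B@2 C@0
Step 3: thread C executes C1 (x = x + 1). Shared: x=4 y=7. PCs: A@0 B@2 C@1
Step 4: thread C executes C2 (x = 7). Shared: x=7 y=7. PCs: A@0 B@2 C@2
Step 5: thread B executes B3 (x = x + 2). Shared: x=9 y=7. PCs: A@0 B@3 C@2
Step 6: thread A executes A1 (x = y). Shared: x=7 y=7. PCs: A@1 B@3 C@2
Step 7: thread A executes A2 (y = y * -1). Shared: x=7 y=-7. PCs: A@2 B@3 C@2
Step 8: thread A executes A3 (y = y * 2). Shared: x=7 y=-14. PCs: A@3 B@3 C@2
Step 9: thread B executes B4 (y = y + 2). Shared: x=7 y=-12. PCs: A@3 B@4 C@2
Step 10: thread C executes C3 (y = y - 2). Shared: x=7 y=-14. PCs: A@3 B@4 C@3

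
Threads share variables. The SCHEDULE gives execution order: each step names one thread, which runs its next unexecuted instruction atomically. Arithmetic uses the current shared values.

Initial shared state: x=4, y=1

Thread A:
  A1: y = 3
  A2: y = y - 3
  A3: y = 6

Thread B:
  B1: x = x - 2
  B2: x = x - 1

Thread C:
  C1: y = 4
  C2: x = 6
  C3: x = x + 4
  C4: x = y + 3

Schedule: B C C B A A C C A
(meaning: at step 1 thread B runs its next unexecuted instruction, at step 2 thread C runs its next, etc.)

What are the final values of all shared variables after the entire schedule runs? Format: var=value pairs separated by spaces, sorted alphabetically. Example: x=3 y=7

Step 1: thread B executes B1 (x = x - 2). Shared: x=2 y=1. PCs: A@0 B@1 C@0
Step 2: thread C executes C1 (y = 4). Shared: x=2 y=4. PCs: A@0 B@1 C@1
Step 3: thread C executes C2 (x = 6). Shared: x=6 y=4. PCs: A@0 B@1 C@2
Step 4: thread B executes B2 (x = x - 1). Shared: x=5 y=4. PCs: A@0 B@2 C@2
Step 5: thread A executes A1 (y = 3). Shared: x=5 y=3. PCs: A@1 B@2 C@2
Step 6: thread A executes A2 (y = y - 3). Shared: x=5 y=0. PCs: A@2 B@2 C@2
Step 7: thread C executes C3 (x = x + 4). Shared: x=9 y=0. PCs: A@2 B@2 C@3
Step 8: thread C executes C4 (x = y + 3). Shared: x=3 y=0. PCs: A@2 B@2 C@4
Step 9: thread A executes A3 (y = 6). Shared: x=3 y=6. PCs: A@3 B@2 C@4

Answer: x=3 y=6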